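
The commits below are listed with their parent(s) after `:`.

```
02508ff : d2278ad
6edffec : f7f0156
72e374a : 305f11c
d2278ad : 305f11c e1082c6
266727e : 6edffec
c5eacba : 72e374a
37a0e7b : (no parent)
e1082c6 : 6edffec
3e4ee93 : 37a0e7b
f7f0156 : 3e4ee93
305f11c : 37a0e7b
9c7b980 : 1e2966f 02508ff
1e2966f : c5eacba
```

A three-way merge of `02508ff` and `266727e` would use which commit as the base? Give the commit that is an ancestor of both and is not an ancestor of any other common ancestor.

Ancestors of 02508ff: {02508ff, 305f11c, 37a0e7b, 3e4ee93, 6edffec, d2278ad, e1082c6, f7f0156}.
Ancestors of 266727e: {266727e, 37a0e7b, 3e4ee93, 6edffec, f7f0156}.
Common ancestors: {37a0e7b, 3e4ee93, 6edffec, f7f0156}.
Among these, 6edffec is not an ancestor of any other common ancestor — it is the merge base.

6edffec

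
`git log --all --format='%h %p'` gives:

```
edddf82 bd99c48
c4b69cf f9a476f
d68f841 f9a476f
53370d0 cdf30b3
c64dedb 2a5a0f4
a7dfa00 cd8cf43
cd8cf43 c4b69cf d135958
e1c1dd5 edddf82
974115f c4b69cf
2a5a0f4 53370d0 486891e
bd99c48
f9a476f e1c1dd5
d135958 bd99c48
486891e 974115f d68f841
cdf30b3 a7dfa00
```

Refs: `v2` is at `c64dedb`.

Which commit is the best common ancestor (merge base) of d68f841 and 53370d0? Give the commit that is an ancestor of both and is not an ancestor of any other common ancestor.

Ancestors of d68f841: {bd99c48, d68f841, e1c1dd5, edddf82, f9a476f}.
Ancestors of 53370d0: {53370d0, a7dfa00, bd99c48, c4b69cf, cd8cf43, cdf30b3, d135958, e1c1dd5, edddf82, f9a476f}.
Common ancestors: {bd99c48, e1c1dd5, edddf82, f9a476f}.
Among these, f9a476f is not an ancestor of any other common ancestor — it is the merge base.

f9a476f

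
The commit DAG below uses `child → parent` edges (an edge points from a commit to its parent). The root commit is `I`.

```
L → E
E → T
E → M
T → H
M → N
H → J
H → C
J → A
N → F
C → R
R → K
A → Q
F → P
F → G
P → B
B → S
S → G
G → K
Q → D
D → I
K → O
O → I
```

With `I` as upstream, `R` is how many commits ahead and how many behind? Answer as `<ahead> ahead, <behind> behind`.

3 ahead, 0 behind

Reachable from R: {I, K, O, R}.
Reachable from I: {I}.
Only in R's history (ahead): {K, O, R} — 3.
Only in I's history (behind): {} — 0.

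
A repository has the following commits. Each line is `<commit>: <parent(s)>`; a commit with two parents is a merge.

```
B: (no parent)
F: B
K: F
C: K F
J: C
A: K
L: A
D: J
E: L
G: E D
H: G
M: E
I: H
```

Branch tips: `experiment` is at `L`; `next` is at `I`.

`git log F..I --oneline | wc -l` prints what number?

Reachable from I: {A, B, C, D, E, F, G, H, I, J, K, L}.
Reachable from F: {B, F}.
In I's history but not F's: {A, C, D, E, G, H, I, J, K, L} — 10 commits.

10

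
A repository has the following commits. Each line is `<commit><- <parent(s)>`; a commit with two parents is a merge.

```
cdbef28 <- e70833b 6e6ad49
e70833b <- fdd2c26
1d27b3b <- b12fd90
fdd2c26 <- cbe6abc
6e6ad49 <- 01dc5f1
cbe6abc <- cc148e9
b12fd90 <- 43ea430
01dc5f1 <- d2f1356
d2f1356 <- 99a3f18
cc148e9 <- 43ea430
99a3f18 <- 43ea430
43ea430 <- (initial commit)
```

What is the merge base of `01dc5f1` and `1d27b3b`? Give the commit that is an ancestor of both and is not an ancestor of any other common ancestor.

43ea430

Ancestors of 01dc5f1: {01dc5f1, 43ea430, 99a3f18, d2f1356}.
Ancestors of 1d27b3b: {1d27b3b, 43ea430, b12fd90}.
Common ancestors: {43ea430}.
The only common ancestor is 43ea430, so it is the merge base.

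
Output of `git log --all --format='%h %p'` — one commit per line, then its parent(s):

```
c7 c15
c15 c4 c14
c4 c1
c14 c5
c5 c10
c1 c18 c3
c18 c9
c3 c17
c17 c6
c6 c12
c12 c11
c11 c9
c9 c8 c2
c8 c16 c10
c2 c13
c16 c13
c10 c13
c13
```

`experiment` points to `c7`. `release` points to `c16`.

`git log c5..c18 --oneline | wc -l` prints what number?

5

Reachable from c18: {c10, c13, c16, c18, c2, c8, c9}.
Reachable from c5: {c10, c13, c5}.
In c18's history but not c5's: {c16, c18, c2, c8, c9} — 5 commits.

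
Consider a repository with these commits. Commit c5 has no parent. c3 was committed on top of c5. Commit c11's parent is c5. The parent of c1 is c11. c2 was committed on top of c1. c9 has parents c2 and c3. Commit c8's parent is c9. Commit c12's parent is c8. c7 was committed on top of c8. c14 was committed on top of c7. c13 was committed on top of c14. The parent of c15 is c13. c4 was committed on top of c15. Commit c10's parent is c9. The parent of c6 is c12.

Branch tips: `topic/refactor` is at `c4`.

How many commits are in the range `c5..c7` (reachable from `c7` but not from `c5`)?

7

Reachable from c7: {c1, c11, c2, c3, c5, c7, c8, c9}.
Reachable from c5: {c5}.
In c7's history but not c5's: {c1, c11, c2, c3, c7, c8, c9} — 7 commits.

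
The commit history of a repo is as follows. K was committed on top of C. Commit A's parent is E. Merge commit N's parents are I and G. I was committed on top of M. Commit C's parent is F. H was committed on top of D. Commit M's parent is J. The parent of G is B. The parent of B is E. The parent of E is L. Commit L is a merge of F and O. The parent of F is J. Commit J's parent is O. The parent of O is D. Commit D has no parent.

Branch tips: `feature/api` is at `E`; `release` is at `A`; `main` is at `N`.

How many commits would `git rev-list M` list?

Walking parent pointers from M: reachable set = {D, J, M, O}.
That is 4 commits.

4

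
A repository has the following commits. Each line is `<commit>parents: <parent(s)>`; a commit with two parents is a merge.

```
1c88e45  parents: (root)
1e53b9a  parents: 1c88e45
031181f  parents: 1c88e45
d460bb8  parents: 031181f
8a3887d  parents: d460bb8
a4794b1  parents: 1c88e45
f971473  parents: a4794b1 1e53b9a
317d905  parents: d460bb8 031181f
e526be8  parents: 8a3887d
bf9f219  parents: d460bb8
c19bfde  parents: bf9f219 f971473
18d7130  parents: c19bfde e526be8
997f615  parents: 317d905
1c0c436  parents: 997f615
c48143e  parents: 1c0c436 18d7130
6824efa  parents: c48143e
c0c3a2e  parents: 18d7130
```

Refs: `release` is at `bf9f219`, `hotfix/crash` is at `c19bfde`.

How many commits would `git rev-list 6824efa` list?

Walking parent pointers from 6824efa: reachable set = {031181f, 18d7130, 1c0c436, 1c88e45, 1e53b9a, 317d905, 6824efa, 8a3887d, 997f615, a4794b1, bf9f219, c19bfde, c48143e, d460bb8, e526be8, f971473}.
That is 16 commits.

16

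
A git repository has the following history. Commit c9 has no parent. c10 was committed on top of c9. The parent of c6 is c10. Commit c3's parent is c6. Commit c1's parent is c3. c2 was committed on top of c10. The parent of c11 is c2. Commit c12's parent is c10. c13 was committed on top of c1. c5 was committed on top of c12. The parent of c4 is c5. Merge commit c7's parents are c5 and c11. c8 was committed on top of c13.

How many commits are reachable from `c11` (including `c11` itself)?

4

Walking parent pointers from c11: reachable set = {c10, c11, c2, c9}.
That is 4 commits.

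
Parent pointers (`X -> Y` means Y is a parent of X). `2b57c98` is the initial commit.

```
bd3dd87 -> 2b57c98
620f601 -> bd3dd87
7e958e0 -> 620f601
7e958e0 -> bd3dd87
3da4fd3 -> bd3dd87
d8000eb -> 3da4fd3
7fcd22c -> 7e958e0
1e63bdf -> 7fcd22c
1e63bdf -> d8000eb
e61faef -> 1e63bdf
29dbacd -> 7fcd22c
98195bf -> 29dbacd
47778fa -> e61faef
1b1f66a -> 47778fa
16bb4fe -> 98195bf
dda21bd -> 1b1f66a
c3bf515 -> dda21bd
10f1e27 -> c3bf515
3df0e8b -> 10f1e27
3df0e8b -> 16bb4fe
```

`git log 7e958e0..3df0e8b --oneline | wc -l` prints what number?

14

Reachable from 3df0e8b: {10f1e27, 16bb4fe, 1b1f66a, 1e63bdf, 29dbacd, 2b57c98, 3da4fd3, 3df0e8b, 47778fa, 620f601, 7e958e0, 7fcd22c, 98195bf, bd3dd87, c3bf515, d8000eb, dda21bd, e61faef}.
Reachable from 7e958e0: {2b57c98, 620f601, 7e958e0, bd3dd87}.
In 3df0e8b's history but not 7e958e0's: {10f1e27, 16bb4fe, 1b1f66a, 1e63bdf, 29dbacd, 3da4fd3, 3df0e8b, 47778fa, 7fcd22c, 98195bf, c3bf515, d8000eb, dda21bd, e61faef} — 14 commits.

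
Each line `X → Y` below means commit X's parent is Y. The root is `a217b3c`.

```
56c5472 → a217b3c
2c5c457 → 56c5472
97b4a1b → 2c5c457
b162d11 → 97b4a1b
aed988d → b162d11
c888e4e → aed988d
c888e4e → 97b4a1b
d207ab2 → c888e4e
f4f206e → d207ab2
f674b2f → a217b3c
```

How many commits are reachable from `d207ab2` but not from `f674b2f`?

Reachable from d207ab2: {2c5c457, 56c5472, 97b4a1b, a217b3c, aed988d, b162d11, c888e4e, d207ab2}.
Reachable from f674b2f: {a217b3c, f674b2f}.
In d207ab2's history but not f674b2f's: {2c5c457, 56c5472, 97b4a1b, aed988d, b162d11, c888e4e, d207ab2} — 7 commits.

7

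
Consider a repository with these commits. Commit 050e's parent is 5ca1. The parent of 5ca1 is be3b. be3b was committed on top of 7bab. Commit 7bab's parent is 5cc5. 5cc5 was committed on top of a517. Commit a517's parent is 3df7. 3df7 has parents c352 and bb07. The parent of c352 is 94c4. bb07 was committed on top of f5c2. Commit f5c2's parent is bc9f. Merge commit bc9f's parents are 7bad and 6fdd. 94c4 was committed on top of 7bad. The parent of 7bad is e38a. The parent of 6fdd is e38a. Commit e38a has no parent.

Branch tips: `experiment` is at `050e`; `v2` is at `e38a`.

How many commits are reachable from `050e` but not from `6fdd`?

Reachable from 050e: {050e, 3df7, 5ca1, 5cc5, 6fdd, 7bab, 7bad, 94c4, a517, bb07, bc9f, be3b, c352, e38a, f5c2}.
Reachable from 6fdd: {6fdd, e38a}.
In 050e's history but not 6fdd's: {050e, 3df7, 5ca1, 5cc5, 7bab, 7bad, 94c4, a517, bb07, bc9f, be3b, c352, f5c2} — 13 commits.

13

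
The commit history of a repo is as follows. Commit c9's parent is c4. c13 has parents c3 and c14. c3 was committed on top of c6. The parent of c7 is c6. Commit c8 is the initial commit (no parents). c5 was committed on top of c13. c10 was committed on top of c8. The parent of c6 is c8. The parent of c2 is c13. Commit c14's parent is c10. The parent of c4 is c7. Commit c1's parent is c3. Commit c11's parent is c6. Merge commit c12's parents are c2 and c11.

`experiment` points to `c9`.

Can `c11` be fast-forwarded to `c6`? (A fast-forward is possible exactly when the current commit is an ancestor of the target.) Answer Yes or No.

No

A fast-forward from c11 to c6 is possible iff c11 is an ancestor of c6.
Ancestors of c6: {c6, c8}.
c11 is not among them, so fast-forward is not possible.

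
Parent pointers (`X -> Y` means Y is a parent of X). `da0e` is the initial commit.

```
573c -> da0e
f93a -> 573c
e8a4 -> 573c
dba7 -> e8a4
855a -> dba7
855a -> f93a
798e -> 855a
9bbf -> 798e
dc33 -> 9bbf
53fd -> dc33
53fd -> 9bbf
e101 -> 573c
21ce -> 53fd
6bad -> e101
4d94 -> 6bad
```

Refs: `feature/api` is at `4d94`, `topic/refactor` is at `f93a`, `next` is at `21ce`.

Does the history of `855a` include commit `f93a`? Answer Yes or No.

Ancestors of 855a (commits reachable by following parents): {573c, 855a, da0e, dba7, e8a4, f93a}.
f93a is in that set, so it is an ancestor of 855a.

Yes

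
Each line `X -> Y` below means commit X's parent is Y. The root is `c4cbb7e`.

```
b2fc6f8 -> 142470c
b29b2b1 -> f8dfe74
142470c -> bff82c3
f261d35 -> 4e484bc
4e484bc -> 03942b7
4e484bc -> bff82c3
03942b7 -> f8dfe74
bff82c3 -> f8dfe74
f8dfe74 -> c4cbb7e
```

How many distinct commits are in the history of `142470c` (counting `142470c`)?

4

Walking parent pointers from 142470c: reachable set = {142470c, bff82c3, c4cbb7e, f8dfe74}.
That is 4 commits.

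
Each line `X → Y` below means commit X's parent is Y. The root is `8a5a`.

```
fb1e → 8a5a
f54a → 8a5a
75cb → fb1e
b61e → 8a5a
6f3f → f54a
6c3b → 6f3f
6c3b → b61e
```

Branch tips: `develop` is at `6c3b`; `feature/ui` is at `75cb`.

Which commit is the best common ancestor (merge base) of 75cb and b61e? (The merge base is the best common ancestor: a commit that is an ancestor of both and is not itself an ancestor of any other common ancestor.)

Ancestors of 75cb: {75cb, 8a5a, fb1e}.
Ancestors of b61e: {8a5a, b61e}.
Common ancestors: {8a5a}.
The only common ancestor is 8a5a, so it is the merge base.

8a5a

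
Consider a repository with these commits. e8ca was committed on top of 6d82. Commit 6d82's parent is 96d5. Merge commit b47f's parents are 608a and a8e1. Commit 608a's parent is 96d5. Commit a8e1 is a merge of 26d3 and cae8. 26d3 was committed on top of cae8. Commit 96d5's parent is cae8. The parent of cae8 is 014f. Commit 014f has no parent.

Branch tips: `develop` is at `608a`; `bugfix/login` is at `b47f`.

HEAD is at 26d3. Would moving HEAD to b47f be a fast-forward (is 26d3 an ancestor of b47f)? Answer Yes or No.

A fast-forward from 26d3 to b47f is possible iff 26d3 is an ancestor of b47f.
Ancestors of b47f: {014f, 26d3, 608a, 96d5, a8e1, b47f, cae8}.
26d3 is among them, so fast-forward is possible.

Yes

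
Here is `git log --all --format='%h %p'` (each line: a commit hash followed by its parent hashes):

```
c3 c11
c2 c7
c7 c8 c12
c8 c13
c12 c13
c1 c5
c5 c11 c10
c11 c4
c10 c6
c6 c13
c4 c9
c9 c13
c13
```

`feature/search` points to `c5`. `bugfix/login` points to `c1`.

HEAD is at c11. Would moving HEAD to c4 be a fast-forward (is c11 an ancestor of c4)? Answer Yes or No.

A fast-forward from c11 to c4 is possible iff c11 is an ancestor of c4.
Ancestors of c4: {c13, c4, c9}.
c11 is not among them, so fast-forward is not possible.

No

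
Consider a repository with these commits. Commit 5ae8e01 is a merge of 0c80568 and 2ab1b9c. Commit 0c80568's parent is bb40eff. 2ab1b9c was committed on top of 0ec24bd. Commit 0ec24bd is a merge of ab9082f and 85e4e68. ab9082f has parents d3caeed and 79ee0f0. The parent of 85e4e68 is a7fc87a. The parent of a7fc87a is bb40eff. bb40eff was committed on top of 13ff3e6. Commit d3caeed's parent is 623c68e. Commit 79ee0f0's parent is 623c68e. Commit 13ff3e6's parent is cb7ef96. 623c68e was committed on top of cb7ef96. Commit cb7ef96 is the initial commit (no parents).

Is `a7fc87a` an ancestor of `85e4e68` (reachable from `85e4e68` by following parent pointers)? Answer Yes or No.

Ancestors of 85e4e68 (commits reachable by following parents): {13ff3e6, 85e4e68, a7fc87a, bb40eff, cb7ef96}.
a7fc87a is in that set, so it is an ancestor of 85e4e68.

Yes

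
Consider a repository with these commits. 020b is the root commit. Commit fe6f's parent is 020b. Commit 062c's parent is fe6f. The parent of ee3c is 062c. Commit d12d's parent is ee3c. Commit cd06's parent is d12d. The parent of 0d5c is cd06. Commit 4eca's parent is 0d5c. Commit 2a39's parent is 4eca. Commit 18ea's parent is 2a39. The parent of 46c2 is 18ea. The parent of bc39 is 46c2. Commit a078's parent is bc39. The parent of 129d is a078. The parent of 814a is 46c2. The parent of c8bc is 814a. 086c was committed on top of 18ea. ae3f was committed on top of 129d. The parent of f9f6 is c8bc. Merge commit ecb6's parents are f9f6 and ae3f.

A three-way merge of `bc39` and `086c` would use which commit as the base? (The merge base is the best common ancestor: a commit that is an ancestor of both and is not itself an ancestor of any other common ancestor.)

Ancestors of bc39: {020b, 062c, 0d5c, 18ea, 2a39, 46c2, 4eca, bc39, cd06, d12d, ee3c, fe6f}.
Ancestors of 086c: {020b, 062c, 086c, 0d5c, 18ea, 2a39, 4eca, cd06, d12d, ee3c, fe6f}.
Common ancestors: {020b, 062c, 0d5c, 18ea, 2a39, 4eca, cd06, d12d, ee3c, fe6f}.
Among these, 18ea is not an ancestor of any other common ancestor — it is the merge base.

18ea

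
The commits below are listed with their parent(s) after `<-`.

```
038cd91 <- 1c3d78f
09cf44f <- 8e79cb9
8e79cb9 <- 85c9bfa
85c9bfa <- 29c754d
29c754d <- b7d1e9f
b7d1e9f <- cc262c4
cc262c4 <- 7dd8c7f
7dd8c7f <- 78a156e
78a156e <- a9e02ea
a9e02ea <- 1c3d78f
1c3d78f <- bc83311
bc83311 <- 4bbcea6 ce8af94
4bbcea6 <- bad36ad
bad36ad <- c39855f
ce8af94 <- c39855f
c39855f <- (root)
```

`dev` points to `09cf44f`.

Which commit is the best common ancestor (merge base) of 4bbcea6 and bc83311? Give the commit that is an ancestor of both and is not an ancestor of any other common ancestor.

4bbcea6

Ancestors of 4bbcea6: {4bbcea6, bad36ad, c39855f}.
Ancestors of bc83311: {4bbcea6, bad36ad, bc83311, c39855f, ce8af94}.
Common ancestors: {4bbcea6, bad36ad, c39855f}.
Among these, 4bbcea6 is not an ancestor of any other common ancestor — it is the merge base.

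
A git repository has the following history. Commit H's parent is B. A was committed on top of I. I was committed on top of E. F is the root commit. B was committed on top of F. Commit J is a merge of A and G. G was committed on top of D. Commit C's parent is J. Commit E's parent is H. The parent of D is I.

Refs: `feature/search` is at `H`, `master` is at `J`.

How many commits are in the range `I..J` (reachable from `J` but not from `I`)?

Reachable from J: {A, B, D, E, F, G, H, I, J}.
Reachable from I: {B, E, F, H, I}.
In J's history but not I's: {A, D, G, J} — 4 commits.

4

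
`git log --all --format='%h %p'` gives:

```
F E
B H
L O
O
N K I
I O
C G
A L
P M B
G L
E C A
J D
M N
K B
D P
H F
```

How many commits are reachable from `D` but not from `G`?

12

Reachable from D: {A, B, C, D, E, F, G, H, I, K, L, M, N, O, P}.
Reachable from G: {G, L, O}.
In D's history but not G's: {A, B, C, D, E, F, H, I, K, M, N, P} — 12 commits.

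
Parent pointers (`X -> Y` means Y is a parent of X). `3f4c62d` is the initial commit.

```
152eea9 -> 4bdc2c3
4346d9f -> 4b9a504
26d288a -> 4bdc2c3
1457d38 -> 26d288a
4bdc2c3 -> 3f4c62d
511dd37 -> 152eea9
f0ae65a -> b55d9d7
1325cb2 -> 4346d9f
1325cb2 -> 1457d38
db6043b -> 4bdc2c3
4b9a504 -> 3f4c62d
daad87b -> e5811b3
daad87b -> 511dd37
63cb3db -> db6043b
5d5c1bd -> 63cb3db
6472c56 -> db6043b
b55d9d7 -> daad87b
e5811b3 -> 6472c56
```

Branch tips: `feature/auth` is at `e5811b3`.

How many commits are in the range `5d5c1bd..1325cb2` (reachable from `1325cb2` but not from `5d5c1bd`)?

Reachable from 1325cb2: {1325cb2, 1457d38, 26d288a, 3f4c62d, 4346d9f, 4b9a504, 4bdc2c3}.
Reachable from 5d5c1bd: {3f4c62d, 4bdc2c3, 5d5c1bd, 63cb3db, db6043b}.
In 1325cb2's history but not 5d5c1bd's: {1325cb2, 1457d38, 26d288a, 4346d9f, 4b9a504} — 5 commits.

5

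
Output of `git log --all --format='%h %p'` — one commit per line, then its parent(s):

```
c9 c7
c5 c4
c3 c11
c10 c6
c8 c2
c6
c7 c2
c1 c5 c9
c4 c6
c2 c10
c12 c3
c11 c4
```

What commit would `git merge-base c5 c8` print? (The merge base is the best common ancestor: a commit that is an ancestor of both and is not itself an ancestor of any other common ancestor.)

c6

Ancestors of c5: {c4, c5, c6}.
Ancestors of c8: {c10, c2, c6, c8}.
Common ancestors: {c6}.
The only common ancestor is c6, so it is the merge base.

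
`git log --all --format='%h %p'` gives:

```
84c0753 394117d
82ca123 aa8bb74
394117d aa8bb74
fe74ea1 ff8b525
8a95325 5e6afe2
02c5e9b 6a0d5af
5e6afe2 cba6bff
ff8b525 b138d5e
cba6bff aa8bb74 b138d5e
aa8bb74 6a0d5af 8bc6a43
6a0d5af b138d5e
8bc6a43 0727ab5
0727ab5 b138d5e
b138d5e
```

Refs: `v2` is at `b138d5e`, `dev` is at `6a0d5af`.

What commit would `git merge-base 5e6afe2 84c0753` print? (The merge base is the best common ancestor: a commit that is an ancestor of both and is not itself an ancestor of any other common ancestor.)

aa8bb74

Ancestors of 5e6afe2: {0727ab5, 5e6afe2, 6a0d5af, 8bc6a43, aa8bb74, b138d5e, cba6bff}.
Ancestors of 84c0753: {0727ab5, 394117d, 6a0d5af, 84c0753, 8bc6a43, aa8bb74, b138d5e}.
Common ancestors: {0727ab5, 6a0d5af, 8bc6a43, aa8bb74, b138d5e}.
Among these, aa8bb74 is not an ancestor of any other common ancestor — it is the merge base.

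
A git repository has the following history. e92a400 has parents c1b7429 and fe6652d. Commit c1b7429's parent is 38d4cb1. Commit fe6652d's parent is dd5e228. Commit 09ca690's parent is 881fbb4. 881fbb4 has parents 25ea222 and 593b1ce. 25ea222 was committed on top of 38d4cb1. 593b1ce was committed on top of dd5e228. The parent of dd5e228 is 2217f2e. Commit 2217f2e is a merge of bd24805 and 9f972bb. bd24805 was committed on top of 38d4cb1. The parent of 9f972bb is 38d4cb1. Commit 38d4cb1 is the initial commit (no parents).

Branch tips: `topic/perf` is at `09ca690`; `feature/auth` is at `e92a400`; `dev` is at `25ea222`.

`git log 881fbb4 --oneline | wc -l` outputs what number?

8

Walking parent pointers from 881fbb4: reachable set = {2217f2e, 25ea222, 38d4cb1, 593b1ce, 881fbb4, 9f972bb, bd24805, dd5e228}.
That is 8 commits.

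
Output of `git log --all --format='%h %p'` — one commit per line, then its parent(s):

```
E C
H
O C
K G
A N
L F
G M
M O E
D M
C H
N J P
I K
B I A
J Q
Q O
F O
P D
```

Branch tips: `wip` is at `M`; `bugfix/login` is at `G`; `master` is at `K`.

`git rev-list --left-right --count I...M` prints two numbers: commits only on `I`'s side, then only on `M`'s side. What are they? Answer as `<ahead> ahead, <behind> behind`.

Reachable from I: {C, E, G, H, I, K, M, O}.
Reachable from M: {C, E, H, M, O}.
Only in I's history (ahead): {G, I, K} — 3.
Only in M's history (behind): {} — 0.

3 ahead, 0 behind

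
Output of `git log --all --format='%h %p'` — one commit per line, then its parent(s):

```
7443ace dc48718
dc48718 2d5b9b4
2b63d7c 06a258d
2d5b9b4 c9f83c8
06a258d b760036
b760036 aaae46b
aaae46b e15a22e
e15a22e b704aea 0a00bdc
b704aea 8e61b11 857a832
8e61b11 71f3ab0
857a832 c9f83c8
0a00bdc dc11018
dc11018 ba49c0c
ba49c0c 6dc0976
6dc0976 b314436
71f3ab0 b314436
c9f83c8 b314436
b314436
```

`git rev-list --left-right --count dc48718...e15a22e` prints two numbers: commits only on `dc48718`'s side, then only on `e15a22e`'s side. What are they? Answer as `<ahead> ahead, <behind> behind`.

2 ahead, 9 behind

Reachable from dc48718: {2d5b9b4, b314436, c9f83c8, dc48718}.
Reachable from e15a22e: {0a00bdc, 6dc0976, 71f3ab0, 857a832, 8e61b11, b314436, b704aea, ba49c0c, c9f83c8, dc11018, e15a22e}.
Only in dc48718's history (ahead): {2d5b9b4, dc48718} — 2.
Only in e15a22e's history (behind): {0a00bdc, 6dc0976, 71f3ab0, 857a832, 8e61b11, b704aea, ba49c0c, dc11018, e15a22e} — 9.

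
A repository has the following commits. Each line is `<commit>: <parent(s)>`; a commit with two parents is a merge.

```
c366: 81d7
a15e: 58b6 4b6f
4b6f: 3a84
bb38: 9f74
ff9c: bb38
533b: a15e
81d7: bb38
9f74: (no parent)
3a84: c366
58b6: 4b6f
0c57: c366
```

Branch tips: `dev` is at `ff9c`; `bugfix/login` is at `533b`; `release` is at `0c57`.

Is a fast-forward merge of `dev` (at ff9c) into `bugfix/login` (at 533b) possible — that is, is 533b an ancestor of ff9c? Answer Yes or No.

No

A fast-forward from 533b to ff9c is possible iff 533b is an ancestor of ff9c.
Ancestors of ff9c: {9f74, bb38, ff9c}.
533b is not among them, so fast-forward is not possible.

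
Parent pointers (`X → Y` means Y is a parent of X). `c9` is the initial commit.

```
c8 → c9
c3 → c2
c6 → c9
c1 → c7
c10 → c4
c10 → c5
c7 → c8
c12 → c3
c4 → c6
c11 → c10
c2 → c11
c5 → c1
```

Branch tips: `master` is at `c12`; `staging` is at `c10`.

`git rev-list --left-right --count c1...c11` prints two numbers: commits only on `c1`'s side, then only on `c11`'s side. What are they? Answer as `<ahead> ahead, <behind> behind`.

0 ahead, 5 behind

Reachable from c1: {c1, c7, c8, c9}.
Reachable from c11: {c1, c10, c11, c4, c5, c6, c7, c8, c9}.
Only in c1's history (ahead): {} — 0.
Only in c11's history (behind): {c10, c11, c4, c5, c6} — 5.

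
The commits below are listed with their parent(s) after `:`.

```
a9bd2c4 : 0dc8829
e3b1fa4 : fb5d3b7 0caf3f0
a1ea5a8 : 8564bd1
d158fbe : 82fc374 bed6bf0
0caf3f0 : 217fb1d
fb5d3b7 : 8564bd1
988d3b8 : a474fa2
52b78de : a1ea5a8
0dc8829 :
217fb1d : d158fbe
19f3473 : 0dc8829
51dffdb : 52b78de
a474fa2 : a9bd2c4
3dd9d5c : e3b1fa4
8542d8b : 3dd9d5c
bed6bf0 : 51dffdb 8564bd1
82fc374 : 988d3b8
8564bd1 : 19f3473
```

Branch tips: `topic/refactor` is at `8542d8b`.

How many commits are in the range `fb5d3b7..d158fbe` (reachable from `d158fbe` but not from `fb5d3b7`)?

9

Reachable from d158fbe: {0dc8829, 19f3473, 51dffdb, 52b78de, 82fc374, 8564bd1, 988d3b8, a1ea5a8, a474fa2, a9bd2c4, bed6bf0, d158fbe}.
Reachable from fb5d3b7: {0dc8829, 19f3473, 8564bd1, fb5d3b7}.
In d158fbe's history but not fb5d3b7's: {51dffdb, 52b78de, 82fc374, 988d3b8, a1ea5a8, a474fa2, a9bd2c4, bed6bf0, d158fbe} — 9 commits.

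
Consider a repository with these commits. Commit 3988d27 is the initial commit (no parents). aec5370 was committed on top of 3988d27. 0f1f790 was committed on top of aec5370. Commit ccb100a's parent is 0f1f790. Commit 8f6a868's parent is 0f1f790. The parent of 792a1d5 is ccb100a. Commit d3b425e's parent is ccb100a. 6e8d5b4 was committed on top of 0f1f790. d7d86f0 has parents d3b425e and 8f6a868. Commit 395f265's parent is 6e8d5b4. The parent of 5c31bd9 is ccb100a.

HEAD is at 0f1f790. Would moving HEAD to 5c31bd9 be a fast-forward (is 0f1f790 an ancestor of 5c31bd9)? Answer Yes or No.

Yes

A fast-forward from 0f1f790 to 5c31bd9 is possible iff 0f1f790 is an ancestor of 5c31bd9.
Ancestors of 5c31bd9: {0f1f790, 3988d27, 5c31bd9, aec5370, ccb100a}.
0f1f790 is among them, so fast-forward is possible.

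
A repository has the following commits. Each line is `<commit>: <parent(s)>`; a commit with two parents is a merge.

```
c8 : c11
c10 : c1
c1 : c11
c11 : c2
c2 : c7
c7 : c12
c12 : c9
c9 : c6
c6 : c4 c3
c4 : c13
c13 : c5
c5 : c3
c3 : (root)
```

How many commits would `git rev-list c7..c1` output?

3

Reachable from c1: {c1, c11, c12, c13, c2, c3, c4, c5, c6, c7, c9}.
Reachable from c7: {c12, c13, c3, c4, c5, c6, c7, c9}.
In c1's history but not c7's: {c1, c11, c2} — 3 commits.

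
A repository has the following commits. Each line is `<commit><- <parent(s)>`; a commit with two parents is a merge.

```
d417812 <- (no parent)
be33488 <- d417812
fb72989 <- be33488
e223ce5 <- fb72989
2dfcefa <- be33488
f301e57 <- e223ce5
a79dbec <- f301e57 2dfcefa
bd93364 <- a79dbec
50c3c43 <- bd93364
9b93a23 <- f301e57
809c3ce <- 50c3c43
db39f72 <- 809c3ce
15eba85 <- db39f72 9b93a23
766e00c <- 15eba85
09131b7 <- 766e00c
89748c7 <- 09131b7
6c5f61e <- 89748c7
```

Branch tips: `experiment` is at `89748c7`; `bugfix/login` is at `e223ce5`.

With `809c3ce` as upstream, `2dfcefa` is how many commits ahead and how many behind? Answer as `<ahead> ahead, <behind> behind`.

Reachable from 2dfcefa: {2dfcefa, be33488, d417812}.
Reachable from 809c3ce: {2dfcefa, 50c3c43, 809c3ce, a79dbec, bd93364, be33488, d417812, e223ce5, f301e57, fb72989}.
Only in 2dfcefa's history (ahead): {} — 0.
Only in 809c3ce's history (behind): {50c3c43, 809c3ce, a79dbec, bd93364, e223ce5, f301e57, fb72989} — 7.

0 ahead, 7 behind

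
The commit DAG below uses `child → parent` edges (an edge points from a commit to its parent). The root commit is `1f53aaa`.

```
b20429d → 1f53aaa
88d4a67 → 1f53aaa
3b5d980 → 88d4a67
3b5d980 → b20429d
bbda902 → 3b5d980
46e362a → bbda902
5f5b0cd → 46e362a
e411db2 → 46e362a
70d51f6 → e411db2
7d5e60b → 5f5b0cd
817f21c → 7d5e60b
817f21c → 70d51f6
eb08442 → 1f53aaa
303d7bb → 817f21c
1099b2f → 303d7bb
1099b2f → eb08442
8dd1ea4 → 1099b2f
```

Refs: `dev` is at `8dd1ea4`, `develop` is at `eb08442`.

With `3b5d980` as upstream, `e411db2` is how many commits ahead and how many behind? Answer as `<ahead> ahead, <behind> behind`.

3 ahead, 0 behind

Reachable from e411db2: {1f53aaa, 3b5d980, 46e362a, 88d4a67, b20429d, bbda902, e411db2}.
Reachable from 3b5d980: {1f53aaa, 3b5d980, 88d4a67, b20429d}.
Only in e411db2's history (ahead): {46e362a, bbda902, e411db2} — 3.
Only in 3b5d980's history (behind): {} — 0.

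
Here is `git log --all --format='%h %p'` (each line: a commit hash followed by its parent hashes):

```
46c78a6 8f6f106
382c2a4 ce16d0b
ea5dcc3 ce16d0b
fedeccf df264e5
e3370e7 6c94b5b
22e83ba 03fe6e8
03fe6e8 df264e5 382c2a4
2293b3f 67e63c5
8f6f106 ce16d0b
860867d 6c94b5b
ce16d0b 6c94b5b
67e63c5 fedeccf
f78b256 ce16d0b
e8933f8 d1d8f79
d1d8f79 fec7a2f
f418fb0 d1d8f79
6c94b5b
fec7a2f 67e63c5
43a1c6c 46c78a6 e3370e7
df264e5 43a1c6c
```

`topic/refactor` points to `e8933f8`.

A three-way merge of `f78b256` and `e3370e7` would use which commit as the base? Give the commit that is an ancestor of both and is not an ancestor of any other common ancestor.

Ancestors of f78b256: {6c94b5b, ce16d0b, f78b256}.
Ancestors of e3370e7: {6c94b5b, e3370e7}.
Common ancestors: {6c94b5b}.
The only common ancestor is 6c94b5b, so it is the merge base.

6c94b5b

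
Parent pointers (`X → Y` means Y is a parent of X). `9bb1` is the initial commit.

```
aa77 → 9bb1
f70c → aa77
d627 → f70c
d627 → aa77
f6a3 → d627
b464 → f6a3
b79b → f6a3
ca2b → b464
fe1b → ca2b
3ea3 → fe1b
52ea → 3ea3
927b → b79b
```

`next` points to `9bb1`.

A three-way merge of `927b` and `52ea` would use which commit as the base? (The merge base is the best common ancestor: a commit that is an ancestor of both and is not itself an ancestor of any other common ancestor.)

Ancestors of 927b: {927b, 9bb1, aa77, b79b, d627, f6a3, f70c}.
Ancestors of 52ea: {3ea3, 52ea, 9bb1, aa77, b464, ca2b, d627, f6a3, f70c, fe1b}.
Common ancestors: {9bb1, aa77, d627, f6a3, f70c}.
Among these, f6a3 is not an ancestor of any other common ancestor — it is the merge base.

f6a3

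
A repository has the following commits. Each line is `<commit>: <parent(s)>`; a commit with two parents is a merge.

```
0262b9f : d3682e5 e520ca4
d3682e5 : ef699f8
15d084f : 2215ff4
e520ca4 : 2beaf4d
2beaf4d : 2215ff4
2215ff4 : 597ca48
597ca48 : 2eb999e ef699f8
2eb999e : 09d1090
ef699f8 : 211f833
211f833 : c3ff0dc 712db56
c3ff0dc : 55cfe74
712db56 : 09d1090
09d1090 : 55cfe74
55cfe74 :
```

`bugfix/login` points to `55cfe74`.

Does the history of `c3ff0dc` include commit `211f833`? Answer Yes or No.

No

Ancestors of c3ff0dc: {55cfe74, c3ff0dc}.
211f833 is not in that set, so it is not an ancestor of c3ff0dc.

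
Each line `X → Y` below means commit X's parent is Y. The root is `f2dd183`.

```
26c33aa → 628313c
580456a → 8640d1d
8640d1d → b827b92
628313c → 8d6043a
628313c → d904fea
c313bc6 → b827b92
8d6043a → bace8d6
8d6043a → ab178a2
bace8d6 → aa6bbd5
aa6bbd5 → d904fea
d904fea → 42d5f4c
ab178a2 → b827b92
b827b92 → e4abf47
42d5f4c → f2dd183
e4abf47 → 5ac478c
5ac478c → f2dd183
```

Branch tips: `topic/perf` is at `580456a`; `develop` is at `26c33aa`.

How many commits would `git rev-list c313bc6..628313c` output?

Reachable from 628313c: {42d5f4c, 5ac478c, 628313c, 8d6043a, aa6bbd5, ab178a2, b827b92, bace8d6, d904fea, e4abf47, f2dd183}.
Reachable from c313bc6: {5ac478c, b827b92, c313bc6, e4abf47, f2dd183}.
In 628313c's history but not c313bc6's: {42d5f4c, 628313c, 8d6043a, aa6bbd5, ab178a2, bace8d6, d904fea} — 7 commits.

7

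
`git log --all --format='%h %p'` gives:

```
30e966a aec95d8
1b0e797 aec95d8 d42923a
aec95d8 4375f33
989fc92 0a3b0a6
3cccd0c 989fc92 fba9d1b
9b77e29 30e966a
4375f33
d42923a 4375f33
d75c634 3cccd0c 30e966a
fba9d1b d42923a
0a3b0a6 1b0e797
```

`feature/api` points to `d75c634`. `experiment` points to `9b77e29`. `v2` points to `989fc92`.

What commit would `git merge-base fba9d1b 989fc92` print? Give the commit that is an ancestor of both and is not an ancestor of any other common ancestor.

Ancestors of fba9d1b: {4375f33, d42923a, fba9d1b}.
Ancestors of 989fc92: {0a3b0a6, 1b0e797, 4375f33, 989fc92, aec95d8, d42923a}.
Common ancestors: {4375f33, d42923a}.
Among these, d42923a is not an ancestor of any other common ancestor — it is the merge base.

d42923a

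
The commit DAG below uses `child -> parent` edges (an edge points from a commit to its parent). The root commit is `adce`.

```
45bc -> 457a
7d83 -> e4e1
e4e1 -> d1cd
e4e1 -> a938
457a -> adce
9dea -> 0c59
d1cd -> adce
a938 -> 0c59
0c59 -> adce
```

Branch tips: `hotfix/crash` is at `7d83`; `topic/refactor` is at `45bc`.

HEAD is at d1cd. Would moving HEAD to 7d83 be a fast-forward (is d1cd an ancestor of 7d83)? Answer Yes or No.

Yes

A fast-forward from d1cd to 7d83 is possible iff d1cd is an ancestor of 7d83.
Ancestors of 7d83: {0c59, 7d83, a938, adce, d1cd, e4e1}.
d1cd is among them, so fast-forward is possible.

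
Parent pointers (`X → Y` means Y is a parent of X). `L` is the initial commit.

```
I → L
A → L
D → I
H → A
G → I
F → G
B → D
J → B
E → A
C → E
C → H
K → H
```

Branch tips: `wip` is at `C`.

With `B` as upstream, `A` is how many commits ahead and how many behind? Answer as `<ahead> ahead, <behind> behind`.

1 ahead, 3 behind

Reachable from A: {A, L}.
Reachable from B: {B, D, I, L}.
Only in A's history (ahead): {A} — 1.
Only in B's history (behind): {B, D, I} — 3.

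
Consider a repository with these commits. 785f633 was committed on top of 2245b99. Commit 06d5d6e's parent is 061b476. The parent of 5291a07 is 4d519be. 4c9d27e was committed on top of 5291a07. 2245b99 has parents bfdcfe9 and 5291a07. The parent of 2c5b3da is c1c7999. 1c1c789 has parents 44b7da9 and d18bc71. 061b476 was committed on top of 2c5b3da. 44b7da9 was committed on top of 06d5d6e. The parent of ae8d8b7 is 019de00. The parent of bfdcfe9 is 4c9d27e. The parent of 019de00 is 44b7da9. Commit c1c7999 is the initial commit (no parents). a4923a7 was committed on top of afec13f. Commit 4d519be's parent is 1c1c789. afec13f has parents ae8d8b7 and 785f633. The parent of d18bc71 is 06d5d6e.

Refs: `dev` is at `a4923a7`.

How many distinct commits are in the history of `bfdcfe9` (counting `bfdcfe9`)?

Walking parent pointers from bfdcfe9: reachable set = {061b476, 06d5d6e, 1c1c789, 2c5b3da, 44b7da9, 4c9d27e, 4d519be, 5291a07, bfdcfe9, c1c7999, d18bc71}.
That is 11 commits.

11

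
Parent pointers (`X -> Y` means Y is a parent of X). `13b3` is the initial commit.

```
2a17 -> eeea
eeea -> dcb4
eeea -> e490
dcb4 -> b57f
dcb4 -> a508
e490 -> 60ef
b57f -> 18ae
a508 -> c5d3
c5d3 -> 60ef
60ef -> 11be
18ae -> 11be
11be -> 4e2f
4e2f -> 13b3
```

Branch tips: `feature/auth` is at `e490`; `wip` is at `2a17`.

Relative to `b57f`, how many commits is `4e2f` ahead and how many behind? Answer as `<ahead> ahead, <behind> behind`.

0 ahead, 3 behind

Reachable from 4e2f: {13b3, 4e2f}.
Reachable from b57f: {11be, 13b3, 18ae, 4e2f, b57f}.
Only in 4e2f's history (ahead): {} — 0.
Only in b57f's history (behind): {11be, 18ae, b57f} — 3.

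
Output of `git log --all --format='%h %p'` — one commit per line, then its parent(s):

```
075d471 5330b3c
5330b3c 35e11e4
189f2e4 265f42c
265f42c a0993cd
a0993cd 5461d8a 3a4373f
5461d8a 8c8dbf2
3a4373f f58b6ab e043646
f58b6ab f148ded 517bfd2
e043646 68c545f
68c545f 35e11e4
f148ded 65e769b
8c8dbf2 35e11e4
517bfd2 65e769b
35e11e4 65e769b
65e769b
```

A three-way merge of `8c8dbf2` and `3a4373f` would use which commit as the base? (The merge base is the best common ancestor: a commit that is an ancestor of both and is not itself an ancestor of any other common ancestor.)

Ancestors of 8c8dbf2: {35e11e4, 65e769b, 8c8dbf2}.
Ancestors of 3a4373f: {35e11e4, 3a4373f, 517bfd2, 65e769b, 68c545f, e043646, f148ded, f58b6ab}.
Common ancestors: {35e11e4, 65e769b}.
Among these, 35e11e4 is not an ancestor of any other common ancestor — it is the merge base.

35e11e4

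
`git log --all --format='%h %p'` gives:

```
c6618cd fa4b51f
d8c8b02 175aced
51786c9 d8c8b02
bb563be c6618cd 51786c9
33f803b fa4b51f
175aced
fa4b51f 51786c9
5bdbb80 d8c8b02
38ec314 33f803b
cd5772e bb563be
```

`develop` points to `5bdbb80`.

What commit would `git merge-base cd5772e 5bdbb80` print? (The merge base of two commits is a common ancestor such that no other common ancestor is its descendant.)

Ancestors of cd5772e: {175aced, 51786c9, bb563be, c6618cd, cd5772e, d8c8b02, fa4b51f}.
Ancestors of 5bdbb80: {175aced, 5bdbb80, d8c8b02}.
Common ancestors: {175aced, d8c8b02}.
Among these, d8c8b02 is not an ancestor of any other common ancestor — it is the merge base.

d8c8b02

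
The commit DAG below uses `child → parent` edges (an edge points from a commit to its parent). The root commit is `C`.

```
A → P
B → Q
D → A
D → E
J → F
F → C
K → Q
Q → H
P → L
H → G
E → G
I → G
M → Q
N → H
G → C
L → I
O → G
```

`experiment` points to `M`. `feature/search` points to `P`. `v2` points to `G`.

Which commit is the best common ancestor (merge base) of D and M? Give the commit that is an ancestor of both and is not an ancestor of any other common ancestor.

G

Ancestors of D: {A, C, D, E, G, I, L, P}.
Ancestors of M: {C, G, H, M, Q}.
Common ancestors: {C, G}.
Among these, G is not an ancestor of any other common ancestor — it is the merge base.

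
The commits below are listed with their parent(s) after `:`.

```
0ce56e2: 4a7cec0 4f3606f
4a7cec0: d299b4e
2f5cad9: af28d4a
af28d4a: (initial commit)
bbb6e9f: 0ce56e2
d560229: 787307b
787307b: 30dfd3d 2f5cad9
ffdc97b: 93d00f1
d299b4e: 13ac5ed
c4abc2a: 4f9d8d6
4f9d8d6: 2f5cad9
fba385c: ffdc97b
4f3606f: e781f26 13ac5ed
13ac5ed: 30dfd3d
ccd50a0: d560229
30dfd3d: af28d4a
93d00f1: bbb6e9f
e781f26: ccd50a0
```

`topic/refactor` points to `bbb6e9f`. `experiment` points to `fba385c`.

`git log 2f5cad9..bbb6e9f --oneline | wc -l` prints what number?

Reachable from bbb6e9f: {0ce56e2, 13ac5ed, 2f5cad9, 30dfd3d, 4a7cec0, 4f3606f, 787307b, af28d4a, bbb6e9f, ccd50a0, d299b4e, d560229, e781f26}.
Reachable from 2f5cad9: {2f5cad9, af28d4a}.
In bbb6e9f's history but not 2f5cad9's: {0ce56e2, 13ac5ed, 30dfd3d, 4a7cec0, 4f3606f, 787307b, bbb6e9f, ccd50a0, d299b4e, d560229, e781f26} — 11 commits.

11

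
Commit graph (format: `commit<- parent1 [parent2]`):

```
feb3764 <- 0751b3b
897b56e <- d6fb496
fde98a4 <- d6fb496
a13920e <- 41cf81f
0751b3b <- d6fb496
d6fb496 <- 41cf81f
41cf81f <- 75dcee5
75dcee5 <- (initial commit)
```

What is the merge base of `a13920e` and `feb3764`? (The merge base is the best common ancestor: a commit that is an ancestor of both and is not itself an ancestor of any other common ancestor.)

41cf81f

Ancestors of a13920e: {41cf81f, 75dcee5, a13920e}.
Ancestors of feb3764: {0751b3b, 41cf81f, 75dcee5, d6fb496, feb3764}.
Common ancestors: {41cf81f, 75dcee5}.
Among these, 41cf81f is not an ancestor of any other common ancestor — it is the merge base.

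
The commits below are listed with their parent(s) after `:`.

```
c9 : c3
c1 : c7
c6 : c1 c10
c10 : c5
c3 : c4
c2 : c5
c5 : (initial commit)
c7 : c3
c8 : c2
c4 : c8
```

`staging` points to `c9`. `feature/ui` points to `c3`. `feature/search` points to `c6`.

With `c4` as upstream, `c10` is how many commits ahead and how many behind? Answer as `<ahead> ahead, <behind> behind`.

Reachable from c10: {c10, c5}.
Reachable from c4: {c2, c4, c5, c8}.
Only in c10's history (ahead): {c10} — 1.
Only in c4's history (behind): {c2, c4, c8} — 3.

1 ahead, 3 behind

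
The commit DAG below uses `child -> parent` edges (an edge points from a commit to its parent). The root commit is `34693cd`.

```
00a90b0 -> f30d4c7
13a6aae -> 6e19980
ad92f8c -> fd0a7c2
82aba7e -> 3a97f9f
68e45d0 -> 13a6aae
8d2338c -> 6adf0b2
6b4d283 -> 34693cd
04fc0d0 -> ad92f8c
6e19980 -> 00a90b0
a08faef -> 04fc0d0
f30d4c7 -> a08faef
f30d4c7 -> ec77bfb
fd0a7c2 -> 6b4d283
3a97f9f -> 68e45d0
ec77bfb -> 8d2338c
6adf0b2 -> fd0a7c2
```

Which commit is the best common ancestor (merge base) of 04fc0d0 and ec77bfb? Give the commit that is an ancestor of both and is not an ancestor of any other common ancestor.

Ancestors of 04fc0d0: {04fc0d0, 34693cd, 6b4d283, ad92f8c, fd0a7c2}.
Ancestors of ec77bfb: {34693cd, 6adf0b2, 6b4d283, 8d2338c, ec77bfb, fd0a7c2}.
Common ancestors: {34693cd, 6b4d283, fd0a7c2}.
Among these, fd0a7c2 is not an ancestor of any other common ancestor — it is the merge base.

fd0a7c2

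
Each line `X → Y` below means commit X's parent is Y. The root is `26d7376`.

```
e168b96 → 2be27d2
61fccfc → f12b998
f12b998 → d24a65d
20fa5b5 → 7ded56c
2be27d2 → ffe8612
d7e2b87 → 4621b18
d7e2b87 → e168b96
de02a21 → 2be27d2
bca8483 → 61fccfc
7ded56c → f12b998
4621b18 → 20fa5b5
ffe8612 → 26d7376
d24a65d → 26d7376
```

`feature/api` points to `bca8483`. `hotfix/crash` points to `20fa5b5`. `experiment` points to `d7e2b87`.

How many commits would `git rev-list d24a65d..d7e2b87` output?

8

Reachable from d7e2b87: {20fa5b5, 26d7376, 2be27d2, 4621b18, 7ded56c, d24a65d, d7e2b87, e168b96, f12b998, ffe8612}.
Reachable from d24a65d: {26d7376, d24a65d}.
In d7e2b87's history but not d24a65d's: {20fa5b5, 2be27d2, 4621b18, 7ded56c, d7e2b87, e168b96, f12b998, ffe8612} — 8 commits.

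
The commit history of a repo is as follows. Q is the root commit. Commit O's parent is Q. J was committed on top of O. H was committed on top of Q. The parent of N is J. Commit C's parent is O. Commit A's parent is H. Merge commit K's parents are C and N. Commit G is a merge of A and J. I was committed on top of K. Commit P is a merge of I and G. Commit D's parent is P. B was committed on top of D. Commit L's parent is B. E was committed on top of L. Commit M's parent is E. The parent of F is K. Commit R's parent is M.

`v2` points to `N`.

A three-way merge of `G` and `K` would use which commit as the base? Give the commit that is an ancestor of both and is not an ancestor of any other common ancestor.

Ancestors of G: {A, G, H, J, O, Q}.
Ancestors of K: {C, J, K, N, O, Q}.
Common ancestors: {J, O, Q}.
Among these, J is not an ancestor of any other common ancestor — it is the merge base.

J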